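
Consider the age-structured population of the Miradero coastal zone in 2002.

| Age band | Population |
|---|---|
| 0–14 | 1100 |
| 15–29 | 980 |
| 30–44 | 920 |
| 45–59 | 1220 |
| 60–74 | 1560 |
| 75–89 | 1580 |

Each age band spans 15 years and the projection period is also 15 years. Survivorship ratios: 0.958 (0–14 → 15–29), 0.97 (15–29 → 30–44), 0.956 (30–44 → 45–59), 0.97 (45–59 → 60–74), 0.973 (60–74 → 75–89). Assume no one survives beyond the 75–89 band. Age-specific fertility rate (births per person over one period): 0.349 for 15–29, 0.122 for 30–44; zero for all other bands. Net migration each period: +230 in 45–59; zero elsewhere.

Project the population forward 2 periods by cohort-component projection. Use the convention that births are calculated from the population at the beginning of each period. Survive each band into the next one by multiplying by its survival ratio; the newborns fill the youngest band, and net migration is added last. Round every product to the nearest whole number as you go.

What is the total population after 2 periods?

Period 1.
Births: 980 × 0.349 = 342, 920 × 0.122 = 112 ⇒ total 454
15–29: 1100 × 0.958 = 1054
30–44: 980 × 0.97 = 951
45–59: 920 × 0.956 = 880
60–74: 1220 × 0.97 = 1183
75–89: 1560 × 0.973 = 1518
Net migration: 45–59 + 230 → 1110
→ [454, 1054, 951, 1110, 1183, 1518]
Period 2.
Births: 1054 × 0.349 = 368, 951 × 0.122 = 116 ⇒ total 484
15–29: 454 × 0.958 = 435
30–44: 1054 × 0.97 = 1022
45–59: 951 × 0.956 = 909
60–74: 1110 × 0.97 = 1077
75–89: 1183 × 0.973 = 1151
Net migration: 45–59 + 230 → 1139
→ [484, 435, 1022, 1139, 1077, 1151]
Total after period 2: 484 + 435 + 1022 + 1139 + 1077 + 1151 = 5308

5308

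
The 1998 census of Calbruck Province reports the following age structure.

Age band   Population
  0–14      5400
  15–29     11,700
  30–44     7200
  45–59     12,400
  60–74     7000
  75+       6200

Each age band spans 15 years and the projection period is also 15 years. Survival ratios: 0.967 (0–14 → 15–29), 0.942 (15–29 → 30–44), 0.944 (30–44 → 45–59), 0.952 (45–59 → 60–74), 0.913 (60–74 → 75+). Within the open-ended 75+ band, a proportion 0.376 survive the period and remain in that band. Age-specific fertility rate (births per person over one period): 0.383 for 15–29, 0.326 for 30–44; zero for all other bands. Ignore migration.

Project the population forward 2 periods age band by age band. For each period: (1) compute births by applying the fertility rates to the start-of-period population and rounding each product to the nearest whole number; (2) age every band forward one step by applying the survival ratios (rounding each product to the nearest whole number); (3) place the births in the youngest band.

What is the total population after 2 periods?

48047

Numbering the bands 1..6 from youngest to oldest:
Period 1:
Births: 11700 × 0.383 = 4481  |  7200 × 0.326 = 2347 → total 6828
Band 2: 5400 × 0.967 = 5222
Band 3: 11700 × 0.942 = 11021
Band 4: 7200 × 0.944 = 6797
Band 5: 12400 × 0.952 = 11805
Band 6: 7000 × 0.913 + 6200 × 0.376 = 6391 + 2331 = 8722
End of period: [6828, 5222, 11021, 6797, 11805, 8722]
Period 2:
Births: 5222 × 0.383 = 2000  |  11021 × 0.326 = 3593 → total 5593
Band 2: 6828 × 0.967 = 6603
Band 3: 5222 × 0.942 = 4919
Band 4: 11021 × 0.944 = 10404
Band 5: 6797 × 0.952 = 6471
Band 6: 11805 × 0.913 + 8722 × 0.376 = 10778 + 3279 = 14057
End of period: [5593, 6603, 4919, 10404, 6471, 14057]
Total after period 2: 5593 + 6603 + 4919 + 10404 + 6471 + 14057 = 48047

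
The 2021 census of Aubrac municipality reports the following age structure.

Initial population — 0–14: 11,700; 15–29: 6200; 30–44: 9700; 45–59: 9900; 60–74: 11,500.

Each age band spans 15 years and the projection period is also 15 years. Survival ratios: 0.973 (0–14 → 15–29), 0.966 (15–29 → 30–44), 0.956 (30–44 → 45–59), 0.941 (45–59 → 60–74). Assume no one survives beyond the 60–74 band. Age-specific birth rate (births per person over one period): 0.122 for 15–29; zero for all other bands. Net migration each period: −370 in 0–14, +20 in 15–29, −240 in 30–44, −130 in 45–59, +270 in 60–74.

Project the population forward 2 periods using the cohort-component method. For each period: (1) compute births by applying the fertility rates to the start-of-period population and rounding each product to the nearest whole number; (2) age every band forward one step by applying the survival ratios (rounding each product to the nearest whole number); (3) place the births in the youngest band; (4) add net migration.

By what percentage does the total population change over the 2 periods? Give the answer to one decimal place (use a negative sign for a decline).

Period 1.
Births: 6200 × 0.122 = 756
15–29: 11700 × 0.973 = 11384
30–44: 6200 × 0.966 = 5989
45–59: 9700 × 0.956 = 9273
60–74: 9900 × 0.941 = 9316
Net migration: 0–14 − 370 → 386; 15–29 + 20 → 11404; 30–44 − 240 → 5749; 45–59 − 130 → 9143; 60–74 + 270 → 9586
End of period: [386, 11404, 5749, 9143, 9586]
Period 2.
Births: 11404 × 0.122 = 1391
15–29: 386 × 0.973 = 376
30–44: 11404 × 0.966 = 11016
45–59: 5749 × 0.956 = 5496
60–74: 9143 × 0.941 = 8604
Net migration: 0–14 − 370 → 1021; 15–29 + 20 → 396; 30–44 − 240 → 10776; 45–59 − 130 → 5366; 60–74 + 270 → 8874
End of period: [1021, 396, 10776, 5366, 8874]
Total: 49000 → 26433; change = -22567; percentage change = -46.1%

-46.1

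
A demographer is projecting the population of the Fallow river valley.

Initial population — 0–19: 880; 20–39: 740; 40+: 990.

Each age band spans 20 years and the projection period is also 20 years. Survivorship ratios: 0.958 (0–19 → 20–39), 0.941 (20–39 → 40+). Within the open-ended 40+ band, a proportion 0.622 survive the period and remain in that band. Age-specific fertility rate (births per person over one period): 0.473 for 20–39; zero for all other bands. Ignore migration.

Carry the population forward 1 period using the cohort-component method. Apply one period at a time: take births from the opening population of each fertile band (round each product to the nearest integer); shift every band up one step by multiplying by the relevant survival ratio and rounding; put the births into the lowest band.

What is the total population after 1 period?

2505

After projecting period 1:
Births: 740 × 0.473 = 350
20–39: 880 × 0.958 = 843
40+: 740 × 0.941 + 990 × 0.622 = 696 + 616 = 1312
Population now: 0–19=350, 20–39=843, 40+=1312
Total after period 1: 350 + 843 + 1312 = 2505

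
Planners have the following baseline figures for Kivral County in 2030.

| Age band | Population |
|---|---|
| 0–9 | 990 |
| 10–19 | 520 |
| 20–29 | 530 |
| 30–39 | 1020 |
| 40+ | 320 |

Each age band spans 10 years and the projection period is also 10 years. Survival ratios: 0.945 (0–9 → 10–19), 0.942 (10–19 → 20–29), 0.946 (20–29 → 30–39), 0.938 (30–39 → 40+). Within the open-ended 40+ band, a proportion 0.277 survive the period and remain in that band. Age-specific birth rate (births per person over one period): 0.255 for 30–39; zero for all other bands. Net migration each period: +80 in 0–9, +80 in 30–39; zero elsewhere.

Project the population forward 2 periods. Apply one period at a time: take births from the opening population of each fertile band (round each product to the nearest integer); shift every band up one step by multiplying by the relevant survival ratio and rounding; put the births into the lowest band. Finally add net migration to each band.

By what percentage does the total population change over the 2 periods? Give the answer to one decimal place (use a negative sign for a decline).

-16.9

Numbering the groups 1..5 from youngest to oldest:
— Period 1 —
Births: 1020 * 0.255 = 260
Group 2: 990 * 0.945 = 936
Group 3: 520 * 0.942 = 490
Group 4: 530 * 0.946 = 501
Group 5: 1020 * 0.938 + 320 * 0.277 = 957 + 89 = 1046
Net migration: Group 1 + 80 → 340; Group 4 + 80 → 581
Giving 340 / 936 / 490 / 581 / 1046.
— Period 2 —
Births: 581 * 0.255 = 148
Group 2: 340 * 0.945 = 321
Group 3: 936 * 0.942 = 882
Group 4: 490 * 0.946 = 464
Group 5: 581 * 0.938 + 1046 * 0.277 = 545 + 290 = 835
Net migration: Group 1 + 80 → 228; Group 4 + 80 → 544
Giving 228 / 321 / 882 / 544 / 835.
Total: 3380 → 2810; change = -570; percentage change = -16.9%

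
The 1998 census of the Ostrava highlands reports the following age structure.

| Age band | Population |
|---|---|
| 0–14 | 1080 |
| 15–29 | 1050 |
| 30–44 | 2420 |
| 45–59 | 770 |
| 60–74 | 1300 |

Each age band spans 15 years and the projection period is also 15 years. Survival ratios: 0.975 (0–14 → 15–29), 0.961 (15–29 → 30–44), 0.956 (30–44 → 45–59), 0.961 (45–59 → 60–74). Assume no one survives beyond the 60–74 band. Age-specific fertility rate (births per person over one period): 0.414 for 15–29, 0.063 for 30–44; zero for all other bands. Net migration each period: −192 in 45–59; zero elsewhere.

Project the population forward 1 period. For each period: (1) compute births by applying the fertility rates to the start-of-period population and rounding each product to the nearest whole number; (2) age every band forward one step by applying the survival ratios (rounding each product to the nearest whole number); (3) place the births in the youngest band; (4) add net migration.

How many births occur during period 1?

587

(Bands numbered youngest = 1 to oldest = 5.)
— Period 1 —
Births: 1050 × 0.414 = 435  |  2420 × 0.063 = 152 → 587
Band 2: 1080 × 0.975 = 1053
Band 3: 1050 × 0.961 = 1009
Band 4: 2420 × 0.956 = 2314
Band 5: 770 × 0.961 = 740
Net migration: Band 4 − 192 → 2122
Population now: 0–14=587, 15–29=1053, 30–44=1009, 45–59=2122, 60–74=740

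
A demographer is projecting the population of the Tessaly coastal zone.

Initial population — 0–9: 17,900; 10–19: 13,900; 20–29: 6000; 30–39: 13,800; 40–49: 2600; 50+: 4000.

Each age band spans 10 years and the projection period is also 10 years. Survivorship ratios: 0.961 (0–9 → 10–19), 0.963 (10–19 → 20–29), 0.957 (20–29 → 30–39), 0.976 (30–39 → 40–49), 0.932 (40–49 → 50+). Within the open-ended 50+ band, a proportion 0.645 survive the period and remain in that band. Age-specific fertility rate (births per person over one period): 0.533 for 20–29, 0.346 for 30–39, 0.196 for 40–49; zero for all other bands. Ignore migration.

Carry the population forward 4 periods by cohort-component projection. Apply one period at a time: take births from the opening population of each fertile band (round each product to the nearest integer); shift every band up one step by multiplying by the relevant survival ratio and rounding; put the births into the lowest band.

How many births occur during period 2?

11762

— Period 1 —
Births: 6000 * 0.533 = 3198  |  13800 * 0.346 = 4775  |  2600 * 0.196 = 510 ⇒ total 8483
10–19: 17900 * 0.961 = 17202
20–29: 13900 * 0.963 = 13386
30–39: 6000 * 0.957 = 5742
40–49: 13800 * 0.976 = 13469
50+: 2600 * 0.932 + 4000 * 0.645 = 2423 + 2580 = 5003
→ [8483, 17202, 13386, 5742, 13469, 5003]
— Period 2 —
Births: 13386 * 0.533 = 7135  |  5742 * 0.346 = 1987  |  13469 * 0.196 = 2640 ⇒ total 11762
10–19: 8483 * 0.961 = 8152
20–29: 17202 * 0.963 = 16566
30–39: 13386 * 0.957 = 12810
40–49: 5742 * 0.976 = 5604
50+: 13469 * 0.932 + 5003 * 0.645 = 12553 + 3227 = 15780
→ [11762, 8152, 16566, 12810, 5604, 15780]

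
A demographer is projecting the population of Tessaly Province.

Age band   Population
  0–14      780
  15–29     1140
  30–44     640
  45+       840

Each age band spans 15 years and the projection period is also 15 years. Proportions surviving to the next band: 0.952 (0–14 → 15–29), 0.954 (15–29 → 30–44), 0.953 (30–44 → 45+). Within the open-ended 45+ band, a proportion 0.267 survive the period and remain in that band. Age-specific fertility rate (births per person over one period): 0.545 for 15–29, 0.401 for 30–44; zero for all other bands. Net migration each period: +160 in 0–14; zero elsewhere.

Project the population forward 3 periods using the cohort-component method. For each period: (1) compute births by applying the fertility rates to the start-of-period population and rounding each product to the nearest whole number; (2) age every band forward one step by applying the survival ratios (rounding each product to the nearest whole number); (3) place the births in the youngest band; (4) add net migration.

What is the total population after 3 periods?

Period 1:
Births: 1140 × 0.545 = 621 ; 640 × 0.401 = 257 → 878
15–29: 780 × 0.952 = 743
30–44: 1140 × 0.954 = 1088
45+: 640 × 0.953 + 840 × 0.267 = 610 + 224 = 834
Net migration: 0–14 + 160 → 1038
Giving 1038 / 743 / 1088 / 834.
Period 2:
Births: 743 × 0.545 = 405 ; 1088 × 0.401 = 436 → 841
15–29: 1038 × 0.952 = 988
30–44: 743 × 0.954 = 709
45+: 1088 × 0.953 + 834 × 0.267 = 1037 + 223 = 1260
Net migration: 0–14 + 160 → 1001
Giving 1001 / 988 / 709 / 1260.
Period 3:
Births: 988 × 0.545 = 538 ; 709 × 0.401 = 284 → 822
15–29: 1001 × 0.952 = 953
30–44: 988 × 0.954 = 943
45+: 709 × 0.953 + 1260 × 0.267 = 676 + 336 = 1012
Net migration: 0–14 + 160 → 982
Giving 982 / 953 / 943 / 1012.
Total after period 3: 982 + 953 + 943 + 1012 = 3890

3890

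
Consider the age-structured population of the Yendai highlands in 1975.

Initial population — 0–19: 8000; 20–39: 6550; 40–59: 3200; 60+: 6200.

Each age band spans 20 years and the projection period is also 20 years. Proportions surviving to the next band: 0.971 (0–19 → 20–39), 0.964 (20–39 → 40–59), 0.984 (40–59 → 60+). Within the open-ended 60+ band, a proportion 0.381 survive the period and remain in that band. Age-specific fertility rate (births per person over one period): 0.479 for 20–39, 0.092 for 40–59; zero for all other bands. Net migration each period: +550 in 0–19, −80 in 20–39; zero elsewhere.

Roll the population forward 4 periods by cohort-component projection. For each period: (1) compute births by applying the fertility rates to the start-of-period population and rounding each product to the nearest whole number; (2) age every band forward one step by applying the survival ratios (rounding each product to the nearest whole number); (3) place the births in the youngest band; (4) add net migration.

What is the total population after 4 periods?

17970

Period 1:
Births: 6550 × 0.479 = 3137  |  3200 × 0.092 = 294 ⇒ total 3431
20–39: 8000 × 0.971 = 7768
40–59: 6550 × 0.964 = 6314
60+: 3200 × 0.984 + 6200 × 0.381 = 3149 + 2362 = 5511
Net migration: 0–19 + 550 → 3981; 20–39 − 80 → 7688
Population now: 0–19=3981, 20–39=7688, 40–59=6314, 60+=5511
Period 2:
Births: 7688 × 0.479 = 3683  |  6314 × 0.092 = 581 ⇒ total 4264
20–39: 3981 × 0.971 = 3866
40–59: 7688 × 0.964 = 7411
60+: 6314 × 0.984 + 5511 × 0.381 = 6213 + 2100 = 8313
Net migration: 0–19 + 550 → 4814; 20–39 − 80 → 3786
Population now: 0–19=4814, 20–39=3786, 40–59=7411, 60+=8313
Period 3:
Births: 3786 × 0.479 = 1813  |  7411 × 0.092 = 682 ⇒ total 2495
20–39: 4814 × 0.971 = 4674
40–59: 3786 × 0.964 = 3650
60+: 7411 × 0.984 + 8313 × 0.381 = 7292 + 3167 = 10459
Net migration: 0–19 + 550 → 3045; 20–39 − 80 → 4594
Population now: 0–19=3045, 20–39=4594, 40–59=3650, 60+=10459
Period 4:
Births: 4594 × 0.479 = 2201  |  3650 × 0.092 = 336 ⇒ total 2537
20–39: 3045 × 0.971 = 2957
40–59: 4594 × 0.964 = 4429
60+: 3650 × 0.984 + 10459 × 0.381 = 3592 + 3985 = 7577
Net migration: 0–19 + 550 → 3087; 20–39 − 80 → 2877
Population now: 0–19=3087, 20–39=2877, 40–59=4429, 60+=7577
Total after period 4: 3087 + 2877 + 4429 + 7577 = 17970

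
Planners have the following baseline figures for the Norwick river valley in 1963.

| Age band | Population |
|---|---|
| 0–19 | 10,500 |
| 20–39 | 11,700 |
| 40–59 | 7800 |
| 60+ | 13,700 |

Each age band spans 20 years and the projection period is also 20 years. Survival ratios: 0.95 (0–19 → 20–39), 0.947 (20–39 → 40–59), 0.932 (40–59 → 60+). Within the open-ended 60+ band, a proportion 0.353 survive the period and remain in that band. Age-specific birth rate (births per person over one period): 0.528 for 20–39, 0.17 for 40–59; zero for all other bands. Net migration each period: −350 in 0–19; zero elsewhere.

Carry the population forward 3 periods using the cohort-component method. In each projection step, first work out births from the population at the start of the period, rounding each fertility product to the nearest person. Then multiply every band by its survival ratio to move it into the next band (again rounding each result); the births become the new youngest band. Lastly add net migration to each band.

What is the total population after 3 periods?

31699

Period 1.
Births: 11700 × 0.528 = 6178  |  7800 × 0.17 = 1326 → 7504
20–39: 10500 × 0.95 = 9975
40–59: 11700 × 0.947 = 11080
60+: 7800 × 0.932 + 13700 × 0.353 = 7270 + 4836 = 12106
Net migration: 0–19 − 350 → 7154
End of period: [7154, 9975, 11080, 12106]
Period 2.
Births: 9975 × 0.528 = 5267  |  11080 × 0.17 = 1884 → 7151
20–39: 7154 × 0.95 = 6796
40–59: 9975 × 0.947 = 9446
60+: 11080 × 0.932 + 12106 × 0.353 = 10327 + 4273 = 14600
Net migration: 0–19 − 350 → 6801
End of period: [6801, 6796, 9446, 14600]
Period 3.
Births: 6796 × 0.528 = 3588  |  9446 × 0.17 = 1606 → 5194
20–39: 6801 × 0.95 = 6461
40–59: 6796 × 0.947 = 6436
60+: 9446 × 0.932 + 14600 × 0.353 = 8804 + 5154 = 13958
Net migration: 0–19 − 350 → 4844
End of period: [4844, 6461, 6436, 13958]
Total after period 3: 4844 + 6461 + 6436 + 13958 = 31699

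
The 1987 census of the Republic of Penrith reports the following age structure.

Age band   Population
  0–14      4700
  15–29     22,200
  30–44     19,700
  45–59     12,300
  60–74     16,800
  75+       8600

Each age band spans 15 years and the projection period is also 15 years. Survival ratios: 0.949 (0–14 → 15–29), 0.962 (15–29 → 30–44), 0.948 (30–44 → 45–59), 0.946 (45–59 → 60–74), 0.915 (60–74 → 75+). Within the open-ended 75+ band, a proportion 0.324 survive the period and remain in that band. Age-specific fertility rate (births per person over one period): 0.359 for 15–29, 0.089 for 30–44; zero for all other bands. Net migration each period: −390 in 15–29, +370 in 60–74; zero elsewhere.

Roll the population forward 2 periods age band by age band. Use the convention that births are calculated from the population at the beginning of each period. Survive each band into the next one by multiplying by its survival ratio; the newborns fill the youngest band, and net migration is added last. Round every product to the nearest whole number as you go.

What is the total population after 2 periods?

Let band 1 be 0–14 through band 6 = 75+.
Period 1:
Births: 22200 × 0.359 = 7970  |  19700 × 0.089 = 1753 → 9723
Band 2: 4700 × 0.949 = 4460
Band 3: 22200 × 0.962 = 21356
Band 4: 19700 × 0.948 = 18676
Band 5: 12300 × 0.946 = 11636
Band 6: 16800 × 0.915 + 8600 × 0.324 = 15372 + 2786 = 18158
Net migration: Band 2 − 390 → 4070; Band 5 + 370 → 12006
Giving 9723 / 4070 / 21356 / 18676 / 12006 / 18158.
Period 2:
Births: 4070 × 0.359 = 1461  |  21356 × 0.089 = 1901 → 3362
Band 2: 9723 × 0.949 = 9227
Band 3: 4070 × 0.962 = 3915
Band 4: 21356 × 0.948 = 20245
Band 5: 18676 × 0.946 = 17667
Band 6: 12006 × 0.915 + 18158 × 0.324 = 10985 + 5883 = 16868
Net migration: Band 2 − 390 → 8837; Band 5 + 370 → 18037
Giving 3362 / 8837 / 3915 / 20245 / 18037 / 16868.
Total after period 2: 3362 + 8837 + 3915 + 20245 + 18037 + 16868 = 71264

71264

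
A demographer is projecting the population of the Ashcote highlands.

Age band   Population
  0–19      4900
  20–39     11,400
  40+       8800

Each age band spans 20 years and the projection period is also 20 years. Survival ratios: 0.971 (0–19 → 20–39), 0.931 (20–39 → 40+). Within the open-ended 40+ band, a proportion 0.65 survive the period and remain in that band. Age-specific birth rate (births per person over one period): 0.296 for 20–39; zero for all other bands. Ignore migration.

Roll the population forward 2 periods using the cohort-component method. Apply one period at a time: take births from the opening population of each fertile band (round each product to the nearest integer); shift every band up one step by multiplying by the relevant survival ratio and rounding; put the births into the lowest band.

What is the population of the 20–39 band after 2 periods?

After projecting period 1:
Births: 11400 × 0.296 = 3374
20–39: 4900 × 0.971 = 4758
40+: 11400 × 0.931 + 8800 × 0.65 = 10613 + 5720 = 16333
Population now: 0–19=3374, 20–39=4758, 40+=16333
After projecting period 2:
Births: 4758 × 0.296 = 1408
20–39: 3374 × 0.971 = 3276
40+: 4758 × 0.931 + 16333 × 0.65 = 4430 + 10616 = 15046
Population now: 0–19=1408, 20–39=3276, 40+=15046

3276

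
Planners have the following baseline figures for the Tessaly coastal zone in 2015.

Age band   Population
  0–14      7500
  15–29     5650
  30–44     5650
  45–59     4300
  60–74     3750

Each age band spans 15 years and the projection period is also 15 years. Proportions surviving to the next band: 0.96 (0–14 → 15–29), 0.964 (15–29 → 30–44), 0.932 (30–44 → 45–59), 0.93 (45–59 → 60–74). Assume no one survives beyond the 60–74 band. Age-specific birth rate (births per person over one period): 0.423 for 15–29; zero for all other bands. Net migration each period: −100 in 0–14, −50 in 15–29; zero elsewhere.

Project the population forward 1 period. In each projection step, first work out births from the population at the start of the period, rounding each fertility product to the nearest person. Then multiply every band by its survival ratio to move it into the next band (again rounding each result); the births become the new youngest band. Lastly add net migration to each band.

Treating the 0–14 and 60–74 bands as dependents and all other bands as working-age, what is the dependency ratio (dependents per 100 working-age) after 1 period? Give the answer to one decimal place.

35.2

[period 1]
Births: 5650 × 0.423 = 2390
15–29: 7500 × 0.96 = 7200
30–44: 5650 × 0.964 = 5447
45–59: 5650 × 0.932 = 5266
60–74: 4300 × 0.93 = 3999
Net migration: 0–14 − 100 → 2290; 15–29 − 50 → 7150
Giving 2290 / 7150 / 5447 / 5266 / 3999.
Dependents (band 0–14 + band 60–74) = 2290 + 3999 = 6289; working-age = 17863; ratio = 6289/17863 × 100 = 35.2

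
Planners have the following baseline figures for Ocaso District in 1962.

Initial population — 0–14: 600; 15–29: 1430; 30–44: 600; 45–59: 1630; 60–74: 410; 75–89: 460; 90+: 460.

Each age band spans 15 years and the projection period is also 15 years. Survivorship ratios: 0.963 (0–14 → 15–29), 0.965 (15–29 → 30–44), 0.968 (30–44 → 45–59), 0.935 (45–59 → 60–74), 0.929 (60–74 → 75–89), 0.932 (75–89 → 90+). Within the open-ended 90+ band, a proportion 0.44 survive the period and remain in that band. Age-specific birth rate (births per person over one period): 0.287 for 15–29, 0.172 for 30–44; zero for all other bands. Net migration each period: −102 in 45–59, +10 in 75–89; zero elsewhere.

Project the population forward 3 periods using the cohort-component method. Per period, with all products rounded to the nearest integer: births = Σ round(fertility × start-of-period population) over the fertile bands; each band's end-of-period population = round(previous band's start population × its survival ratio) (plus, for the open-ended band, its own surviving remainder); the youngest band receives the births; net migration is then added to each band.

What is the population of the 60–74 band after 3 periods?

— Period 1 —
Births: 1430 × 0.287 = 410 ; 600 × 0.172 = 103 → 513
15–29: 600 × 0.963 = 578
30–44: 1430 × 0.965 = 1380
45–59: 600 × 0.968 = 581
60–74: 1630 × 0.935 = 1524
75–89: 410 × 0.929 = 381
90+: 460 × 0.932 + 460 × 0.44 = 429 + 202 = 631
Net migration: 45–59 − 102 → 479; 75–89 + 10 → 391
End of period: [513, 578, 1380, 479, 1524, 391, 631]
— Period 2 —
Births: 578 × 0.287 = 166 ; 1380 × 0.172 = 237 → 403
15–29: 513 × 0.963 = 494
30–44: 578 × 0.965 = 558
45–59: 1380 × 0.968 = 1336
60–74: 479 × 0.935 = 448
75–89: 1524 × 0.929 = 1416
90+: 391 × 0.932 + 631 × 0.44 = 364 + 278 = 642
Net migration: 45–59 − 102 → 1234; 75–89 + 10 → 1426
End of period: [403, 494, 558, 1234, 448, 1426, 642]
— Period 3 —
Births: 494 × 0.287 = 142 ; 558 × 0.172 = 96 → 238
15–29: 403 × 0.963 = 388
30–44: 494 × 0.965 = 477
45–59: 558 × 0.968 = 540
60–74: 1234 × 0.935 = 1154
75–89: 448 × 0.929 = 416
90+: 1426 × 0.932 + 642 × 0.44 = 1329 + 282 = 1611
Net migration: 45–59 − 102 → 438; 75–89 + 10 → 426
End of period: [238, 388, 477, 438, 1154, 426, 1611]

1154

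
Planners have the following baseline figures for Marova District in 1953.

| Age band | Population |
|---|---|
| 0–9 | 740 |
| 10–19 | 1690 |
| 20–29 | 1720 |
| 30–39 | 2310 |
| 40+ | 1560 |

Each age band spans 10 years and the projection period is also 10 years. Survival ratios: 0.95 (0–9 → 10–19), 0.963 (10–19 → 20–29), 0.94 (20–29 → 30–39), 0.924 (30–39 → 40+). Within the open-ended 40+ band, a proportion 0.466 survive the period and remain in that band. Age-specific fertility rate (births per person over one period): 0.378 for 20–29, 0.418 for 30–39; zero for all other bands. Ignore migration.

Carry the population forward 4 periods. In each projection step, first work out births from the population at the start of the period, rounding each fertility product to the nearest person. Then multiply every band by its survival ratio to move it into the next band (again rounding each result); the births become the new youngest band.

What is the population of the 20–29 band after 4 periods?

— Period 1 —
Births: 1720 × 0.378 = 650, 2310 × 0.418 = 966 → 1616
10–19: 740 × 0.95 = 703
20–29: 1690 × 0.963 = 1627
30–39: 1720 × 0.94 = 1617
40+: 2310 × 0.924 + 1560 × 0.466 = 2134 + 727 = 2861
→ [1616, 703, 1627, 1617, 2861]
— Period 2 —
Births: 1627 × 0.378 = 615, 1617 × 0.418 = 676 → 1291
10–19: 1616 × 0.95 = 1535
20–29: 703 × 0.963 = 677
30–39: 1627 × 0.94 = 1529
40+: 1617 × 0.924 + 2861 × 0.466 = 1494 + 1333 = 2827
→ [1291, 1535, 677, 1529, 2827]
— Period 3 —
Births: 677 × 0.378 = 256, 1529 × 0.418 = 639 → 895
10–19: 1291 × 0.95 = 1226
20–29: 1535 × 0.963 = 1478
30–39: 677 × 0.94 = 636
40+: 1529 × 0.924 + 2827 × 0.466 = 1413 + 1317 = 2730
→ [895, 1226, 1478, 636, 2730]
— Period 4 —
Births: 1478 × 0.378 = 559, 636 × 0.418 = 266 → 825
10–19: 895 × 0.95 = 850
20–29: 1226 × 0.963 = 1181
30–39: 1478 × 0.94 = 1389
40+: 636 × 0.924 + 2730 × 0.466 = 588 + 1272 = 1860
→ [825, 850, 1181, 1389, 1860]

1181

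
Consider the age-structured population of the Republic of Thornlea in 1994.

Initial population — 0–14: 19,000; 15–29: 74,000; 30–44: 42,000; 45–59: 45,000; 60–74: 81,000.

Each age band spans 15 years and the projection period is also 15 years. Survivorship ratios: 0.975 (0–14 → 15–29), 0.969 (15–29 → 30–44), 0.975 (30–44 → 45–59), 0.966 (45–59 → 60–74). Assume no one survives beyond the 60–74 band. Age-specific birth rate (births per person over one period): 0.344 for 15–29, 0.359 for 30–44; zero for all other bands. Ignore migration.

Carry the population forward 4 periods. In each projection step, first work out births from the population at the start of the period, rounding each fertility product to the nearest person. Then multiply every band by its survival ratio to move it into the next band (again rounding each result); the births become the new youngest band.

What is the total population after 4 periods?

Numbering the bands 1..5 from youngest to oldest:
Period 1.
Births: 74000 * 0.344 = 25456  |  42000 * 0.359 = 15078 ⇒ total 40534
Band 2: 19000 * 0.975 = 18525
Band 3: 74000 * 0.969 = 71706
Band 4: 42000 * 0.975 = 40950
Band 5: 45000 * 0.966 = 43470
Population now: 0–14=40534, 15–29=18525, 30–44=71706, 45–59=40950, 60–74=43470
Period 2.
Births: 18525 * 0.344 = 6373  |  71706 * 0.359 = 25742 ⇒ total 32115
Band 2: 40534 * 0.975 = 39521
Band 3: 18525 * 0.969 = 17951
Band 4: 71706 * 0.975 = 69913
Band 5: 40950 * 0.966 = 39558
Population now: 0–14=32115, 15–29=39521, 30–44=17951, 45–59=69913, 60–74=39558
Period 3.
Births: 39521 * 0.344 = 13595  |  17951 * 0.359 = 6444 ⇒ total 20039
Band 2: 32115 * 0.975 = 31312
Band 3: 39521 * 0.969 = 38296
Band 4: 17951 * 0.975 = 17502
Band 5: 69913 * 0.966 = 67536
Population now: 0–14=20039, 15–29=31312, 30–44=38296, 45–59=17502, 60–74=67536
Period 4.
Births: 31312 * 0.344 = 10771  |  38296 * 0.359 = 13748 ⇒ total 24519
Band 2: 20039 * 0.975 = 19538
Band 3: 31312 * 0.969 = 30341
Band 4: 38296 * 0.975 = 37339
Band 5: 17502 * 0.966 = 16907
Population now: 0–14=24519, 15–29=19538, 30–44=30341, 45–59=37339, 60–74=16907
Total after period 4: 24519 + 19538 + 30341 + 37339 + 16907 = 128644

128644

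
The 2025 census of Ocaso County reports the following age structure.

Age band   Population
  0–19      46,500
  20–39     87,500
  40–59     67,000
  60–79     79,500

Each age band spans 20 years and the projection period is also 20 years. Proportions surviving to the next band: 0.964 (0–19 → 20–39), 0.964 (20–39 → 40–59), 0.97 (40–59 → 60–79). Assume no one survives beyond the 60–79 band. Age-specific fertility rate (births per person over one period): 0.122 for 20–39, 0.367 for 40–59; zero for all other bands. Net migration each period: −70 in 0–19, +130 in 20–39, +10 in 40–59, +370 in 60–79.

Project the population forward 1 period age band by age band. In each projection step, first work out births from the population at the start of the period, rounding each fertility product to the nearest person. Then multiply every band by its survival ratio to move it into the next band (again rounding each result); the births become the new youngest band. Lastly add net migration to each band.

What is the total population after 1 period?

229870

Period 1:
Births: 87500 * 0.122 = 10675, 67000 * 0.367 = 24589 → total 35264
20–39: 46500 * 0.964 = 44826
40–59: 87500 * 0.964 = 84350
60–79: 67000 * 0.97 = 64990
Net migration: 0–19 − 70 → 35194; 20–39 + 130 → 44956; 40–59 + 10 → 84360; 60–79 + 370 → 65360
→ [35194, 44956, 84360, 65360]
Total after period 1: 35194 + 44956 + 84360 + 65360 = 229870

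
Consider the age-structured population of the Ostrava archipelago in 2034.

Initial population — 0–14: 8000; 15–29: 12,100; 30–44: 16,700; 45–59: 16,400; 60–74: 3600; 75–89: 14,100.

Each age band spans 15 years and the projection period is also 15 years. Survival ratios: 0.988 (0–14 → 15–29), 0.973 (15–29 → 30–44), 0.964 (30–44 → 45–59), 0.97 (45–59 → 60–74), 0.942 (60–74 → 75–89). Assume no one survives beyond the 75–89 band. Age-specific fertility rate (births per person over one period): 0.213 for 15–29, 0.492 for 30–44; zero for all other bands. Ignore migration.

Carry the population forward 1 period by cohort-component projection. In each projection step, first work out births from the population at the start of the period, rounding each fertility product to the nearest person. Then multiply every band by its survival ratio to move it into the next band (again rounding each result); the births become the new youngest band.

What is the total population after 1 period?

65868

(Groups numbered youngest = 1 to oldest = 6.)
— Period 1 —
Births: 12100 × 0.213 = 2577, 16700 × 0.492 = 8216 ⇒ total 10793
Group 2: 8000 × 0.988 = 7904
Group 3: 12100 × 0.973 = 11773
Group 4: 16700 × 0.964 = 16099
Group 5: 16400 × 0.97 = 15908
Group 6: 3600 × 0.942 = 3391
→ [10793, 7904, 11773, 16099, 15908, 3391]
Total after period 1: 10793 + 7904 + 11773 + 16099 + 15908 + 3391 = 65868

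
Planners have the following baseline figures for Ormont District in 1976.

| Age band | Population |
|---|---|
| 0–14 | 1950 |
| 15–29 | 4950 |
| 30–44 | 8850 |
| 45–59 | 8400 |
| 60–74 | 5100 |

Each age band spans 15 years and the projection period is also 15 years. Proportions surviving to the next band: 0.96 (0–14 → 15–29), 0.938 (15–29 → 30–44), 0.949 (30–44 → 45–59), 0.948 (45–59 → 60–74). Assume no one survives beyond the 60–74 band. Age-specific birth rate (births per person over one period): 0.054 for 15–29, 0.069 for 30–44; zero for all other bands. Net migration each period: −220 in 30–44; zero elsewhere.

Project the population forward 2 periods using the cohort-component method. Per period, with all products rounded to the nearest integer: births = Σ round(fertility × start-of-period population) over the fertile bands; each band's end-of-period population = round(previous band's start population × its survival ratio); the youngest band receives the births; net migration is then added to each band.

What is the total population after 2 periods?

14944

Let group 1 be 0–14 through group 5 = 60–74.
Period 1:
Births: 4950 × 0.054 = 267  |  8850 × 0.069 = 611 → 878
Group 2: 1950 × 0.96 = 1872
Group 3: 4950 × 0.938 = 4643
Group 4: 8850 × 0.949 = 8399
Group 5: 8400 × 0.948 = 7963
Net migration: Group 3 − 220 → 4423
→ [878, 1872, 4423, 8399, 7963]
Period 2:
Births: 1872 × 0.054 = 101  |  4423 × 0.069 = 305 → 406
Group 2: 878 × 0.96 = 843
Group 3: 1872 × 0.938 = 1756
Group 4: 4423 × 0.949 = 4197
Group 5: 8399 × 0.948 = 7962
Net migration: Group 3 − 220 → 1536
→ [406, 843, 1536, 4197, 7962]
Total after period 2: 406 + 843 + 1536 + 4197 + 7962 = 14944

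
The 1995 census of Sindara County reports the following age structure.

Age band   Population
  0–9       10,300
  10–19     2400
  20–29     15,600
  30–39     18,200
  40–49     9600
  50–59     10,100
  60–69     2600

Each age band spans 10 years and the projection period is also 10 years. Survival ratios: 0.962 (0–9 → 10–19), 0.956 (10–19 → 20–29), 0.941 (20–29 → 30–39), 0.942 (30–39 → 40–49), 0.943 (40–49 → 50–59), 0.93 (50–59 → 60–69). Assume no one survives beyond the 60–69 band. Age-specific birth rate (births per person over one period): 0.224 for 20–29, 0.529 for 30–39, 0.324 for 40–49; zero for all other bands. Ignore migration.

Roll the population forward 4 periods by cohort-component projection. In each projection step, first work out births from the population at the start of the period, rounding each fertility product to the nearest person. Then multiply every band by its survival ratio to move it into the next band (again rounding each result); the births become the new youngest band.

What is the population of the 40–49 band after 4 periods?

Numbering the groups 1..7 from youngest to oldest:
[period 1]
Births: 15600 * 0.224 = 3494 ; 18200 * 0.529 = 9628 ; 9600 * 0.324 = 3110 ⇒ total 16232
Group 2: 10300 * 0.962 = 9909
Group 3: 2400 * 0.956 = 2294
Group 4: 15600 * 0.941 = 14680
Group 5: 18200 * 0.942 = 17144
Group 6: 9600 * 0.943 = 9053
Group 7: 10100 * 0.93 = 9393
Population now: 0–9=16232, 10–19=9909, 20–29=2294, 30–39=14680, 40–49=17144, 50–59=9053, 60–69=9393
[period 2]
Births: 2294 * 0.224 = 514 ; 14680 * 0.529 = 7766 ; 17144 * 0.324 = 5555 ⇒ total 13835
Group 2: 16232 * 0.962 = 15615
Group 3: 9909 * 0.956 = 9473
Group 4: 2294 * 0.941 = 2159
Group 5: 14680 * 0.942 = 13829
Group 6: 17144 * 0.943 = 16167
Group 7: 9053 * 0.93 = 8419
Population now: 0–9=13835, 10–19=15615, 20–29=9473, 30–39=2159, 40–49=13829, 50–59=16167, 60–69=8419
[period 3]
Births: 9473 * 0.224 = 2122 ; 2159 * 0.529 = 1142 ; 13829 * 0.324 = 4481 ⇒ total 7745
Group 2: 13835 * 0.962 = 13309
Group 3: 15615 * 0.956 = 14928
Group 4: 9473 * 0.941 = 8914
Group 5: 2159 * 0.942 = 2034
Group 6: 13829 * 0.943 = 13041
Group 7: 16167 * 0.93 = 15035
Population now: 0–9=7745, 10–19=13309, 20–29=14928, 30–39=8914, 40–49=2034, 50–59=13041, 60–69=15035
[period 4]
Births: 14928 * 0.224 = 3344 ; 8914 * 0.529 = 4716 ; 2034 * 0.324 = 659 ⇒ total 8719
Group 2: 7745 * 0.962 = 7451
Group 3: 13309 * 0.956 = 12723
Group 4: 14928 * 0.941 = 14047
Group 5: 8914 * 0.942 = 8397
Group 6: 2034 * 0.943 = 1918
Group 7: 13041 * 0.93 = 12128
Population now: 0–9=8719, 10–19=7451, 20–29=12723, 30–39=14047, 40–49=8397, 50–59=1918, 60–69=12128

8397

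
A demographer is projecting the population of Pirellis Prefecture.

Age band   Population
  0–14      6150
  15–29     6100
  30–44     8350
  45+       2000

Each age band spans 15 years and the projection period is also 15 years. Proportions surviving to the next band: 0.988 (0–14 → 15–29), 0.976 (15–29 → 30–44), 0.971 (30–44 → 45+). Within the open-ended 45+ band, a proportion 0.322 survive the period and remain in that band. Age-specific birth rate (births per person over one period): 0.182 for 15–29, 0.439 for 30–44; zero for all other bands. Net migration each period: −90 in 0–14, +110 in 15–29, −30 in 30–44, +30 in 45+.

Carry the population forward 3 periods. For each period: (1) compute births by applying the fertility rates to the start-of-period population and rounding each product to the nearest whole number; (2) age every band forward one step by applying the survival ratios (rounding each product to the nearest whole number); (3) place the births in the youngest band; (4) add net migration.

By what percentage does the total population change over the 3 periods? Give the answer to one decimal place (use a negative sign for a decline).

Period 1:
Births: 6100 × 0.182 = 1110  |  8350 × 0.439 = 3666 → total 4776
15–29: 6150 × 0.988 = 6076
30–44: 6100 × 0.976 = 5954
45+: 8350 × 0.971 + 2000 × 0.322 = 8108 + 644 = 8752
Net migration: 0–14 − 90 → 4686; 15–29 + 110 → 6186; 30–44 − 30 → 5924; 45+ + 30 → 8782
Giving 4686 / 6186 / 5924 / 8782.
Period 2:
Births: 6186 × 0.182 = 1126  |  5924 × 0.439 = 2601 → total 3727
15–29: 4686 × 0.988 = 4630
30–44: 6186 × 0.976 = 6038
45+: 5924 × 0.971 + 8782 × 0.322 = 5752 + 2828 = 8580
Net migration: 0–14 − 90 → 3637; 15–29 + 110 → 4740; 30–44 − 30 → 6008; 45+ + 30 → 8610
Giving 3637 / 4740 / 6008 / 8610.
Period 3:
Births: 4740 × 0.182 = 863  |  6008 × 0.439 = 2638 → total 3501
15–29: 3637 × 0.988 = 3593
30–44: 4740 × 0.976 = 4626
45+: 6008 × 0.971 + 8610 × 0.322 = 5834 + 2772 = 8606
Net migration: 0–14 − 90 → 3411; 15–29 + 110 → 3703; 30–44 − 30 → 4596; 45+ + 30 → 8636
Giving 3411 / 3703 / 4596 / 8636.
Total: 22600 → 20346; change = -2254; percentage change = -10.0%

-10.0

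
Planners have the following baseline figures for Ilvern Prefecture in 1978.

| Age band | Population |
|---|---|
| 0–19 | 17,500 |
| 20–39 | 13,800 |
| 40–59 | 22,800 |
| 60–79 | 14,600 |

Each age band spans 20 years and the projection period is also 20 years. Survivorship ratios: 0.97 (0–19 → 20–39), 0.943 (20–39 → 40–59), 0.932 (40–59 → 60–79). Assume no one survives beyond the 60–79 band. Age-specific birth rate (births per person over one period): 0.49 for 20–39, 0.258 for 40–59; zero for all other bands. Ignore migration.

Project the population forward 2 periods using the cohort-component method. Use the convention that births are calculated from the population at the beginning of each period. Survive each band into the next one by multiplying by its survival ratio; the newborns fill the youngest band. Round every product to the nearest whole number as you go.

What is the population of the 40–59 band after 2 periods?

16007

Let band 1 be 0–19 through band 4 = 60–79.
After projecting period 1:
Births: 13800 * 0.49 = 6762, 22800 * 0.258 = 5882 — total 12644
Band 2: 17500 * 0.97 = 16975
Band 3: 13800 * 0.943 = 13013
Band 4: 22800 * 0.932 = 21250
Population now: 0–19=12644, 20–39=16975, 40–59=13013, 60–79=21250
After projecting period 2:
Births: 16975 * 0.49 = 8318, 13013 * 0.258 = 3357 — total 11675
Band 2: 12644 * 0.97 = 12265
Band 3: 16975 * 0.943 = 16007
Band 4: 13013 * 0.932 = 12128
Population now: 0–19=11675, 20–39=12265, 40–59=16007, 60–79=12128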